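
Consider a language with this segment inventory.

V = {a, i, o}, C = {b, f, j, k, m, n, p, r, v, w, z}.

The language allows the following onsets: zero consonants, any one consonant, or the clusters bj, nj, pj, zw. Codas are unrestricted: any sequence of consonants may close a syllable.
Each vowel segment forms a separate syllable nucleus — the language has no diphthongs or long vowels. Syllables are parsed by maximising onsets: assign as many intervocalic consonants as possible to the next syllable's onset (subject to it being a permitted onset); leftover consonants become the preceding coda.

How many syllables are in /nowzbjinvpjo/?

Vowels present: o, i, o; each is a nucleus, giving 3 syllables.

3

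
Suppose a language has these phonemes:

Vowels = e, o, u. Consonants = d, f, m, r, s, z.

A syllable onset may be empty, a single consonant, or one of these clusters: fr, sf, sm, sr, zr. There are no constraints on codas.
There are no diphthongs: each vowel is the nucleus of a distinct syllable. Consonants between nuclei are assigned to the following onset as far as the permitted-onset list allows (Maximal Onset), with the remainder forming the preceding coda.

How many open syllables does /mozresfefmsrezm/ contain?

2

Vowels present: o, e, e, e; each is a nucleus, giving 4 syllables.
Between /o/ (V1) and /e/ (V2): /zr/ is a licit onset in full, so it all attaches to the next syllable.
Between /e/ (V2) and /e/ (V3): /sf/ — entire cluster is a permitted onset → onset /sf/, coda ∅.
Between /e/ (V3) and /e/ (V4): cluster /fmsr/ — the longest permitted-onset suffix is /sr/; onset = /sr/, preceding coda = /fm/.
Result: mo.zre.sfefm.srezm.
Classifying each syllable: /mo/ (open), /zre/ (open), /sfefm/ (closed), /srezm/ (closed).
Open syllables: 2.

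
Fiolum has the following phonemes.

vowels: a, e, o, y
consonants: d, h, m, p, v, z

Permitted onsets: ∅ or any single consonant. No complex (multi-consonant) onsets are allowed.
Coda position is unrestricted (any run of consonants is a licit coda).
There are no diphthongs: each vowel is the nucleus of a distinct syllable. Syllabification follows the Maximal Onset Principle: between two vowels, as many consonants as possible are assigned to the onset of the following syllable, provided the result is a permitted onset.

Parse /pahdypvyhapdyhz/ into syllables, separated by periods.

pah.dyp.vy.hap.dyhz

Vowels present: a, y, y, a, y; each is a nucleus, giving 5 syllables.
σ1/σ2 boundary: /hd/; trying suffixes from longest down, /d/ is the first permitted one, so coda /h/ | onset /d/.
σ2/σ3 boundary: cluster /pv/ — the longest permitted-onset suffix is /v/; onset = /v/, preceding coda = /p/.
σ3/σ4 boundary: just /h/ — single C goes to the following onset.
σ4/σ5 boundary: cluster /pd/ — the longest permitted-onset suffix is /d/; onset = /d/, preceding coda = /p/.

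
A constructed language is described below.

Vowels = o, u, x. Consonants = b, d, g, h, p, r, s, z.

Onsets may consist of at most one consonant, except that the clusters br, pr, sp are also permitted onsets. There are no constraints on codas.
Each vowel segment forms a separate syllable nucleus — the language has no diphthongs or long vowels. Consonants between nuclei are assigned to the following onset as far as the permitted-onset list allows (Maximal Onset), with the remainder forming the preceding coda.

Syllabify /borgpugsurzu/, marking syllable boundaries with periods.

borg.pug.sur.zu

Nuclei (vowels): o, u, u, u → 4 syllables.
V1 /o/ – V2 /u/: /rgp/ splits as /rg/ + /p/ (/p/ is the longest suffix that is a licit onset).
V2 /u/ – V3 /u/: /gs/ — longest licit onset from the right is /s/, leaving /g/ as coda.
V3 /u/ – V4 /u/: /rz/ splits as /r/ + /z/ (/z/ is the longest suffix that is a licit onset).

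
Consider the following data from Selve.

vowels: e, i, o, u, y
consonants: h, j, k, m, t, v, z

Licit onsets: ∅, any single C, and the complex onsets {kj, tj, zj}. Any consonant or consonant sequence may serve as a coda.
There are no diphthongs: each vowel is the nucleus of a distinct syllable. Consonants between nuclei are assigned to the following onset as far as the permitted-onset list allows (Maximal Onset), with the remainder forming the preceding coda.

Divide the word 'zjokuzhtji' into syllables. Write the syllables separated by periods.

zjo.kuzh.tji

The vowels are o, u, i — 3 nuclei, so 3 syllables.
V1 /o/ – V2 /u/: /k/ → onset of the next syllable (single consonants are always licit onsets).
V2 /u/ – V3 /i/: /zhtj/; trying suffixes from longest down, /tj/ is the first permitted one, so coda /zh/ | onset /tj/.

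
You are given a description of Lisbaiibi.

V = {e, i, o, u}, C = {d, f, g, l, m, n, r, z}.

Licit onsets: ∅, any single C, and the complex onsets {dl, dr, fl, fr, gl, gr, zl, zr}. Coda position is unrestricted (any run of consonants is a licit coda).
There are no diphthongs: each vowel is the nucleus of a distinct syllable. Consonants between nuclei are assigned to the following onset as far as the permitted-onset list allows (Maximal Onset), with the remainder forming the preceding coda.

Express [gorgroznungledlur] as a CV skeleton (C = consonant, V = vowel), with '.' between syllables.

Nuclei (vowels): o, o, u, e, u → 5 syllables.
/o…o/ gap (V1→V2): /rgr/ — longest licit onset from the right is /gr/, leaving /r/ as coda.
/o…u/ gap (V2→V3): /zn/ — longest licit onset from the right is /n/, leaving /z/ as coda.
/u…e/ gap (V3→V4): /ngl/; trying suffixes from longest down, /gl/ is the first permitted one, so coda /n/ | onset /gl/.
/e…u/ gap (V4→V5): /dl/ — entire cluster is a permitted onset → onset /dl/, coda ∅.
Putting it together: gor.groz.nun.gle.dlur.
Mapping each syllable to C/V: /gor/ → CVC, /groz/ → CCVC, /nun/ → CVC, /gle/ → CCV, /dlur/ → CCVC.

CVC.CCVC.CVC.CCV.CCVC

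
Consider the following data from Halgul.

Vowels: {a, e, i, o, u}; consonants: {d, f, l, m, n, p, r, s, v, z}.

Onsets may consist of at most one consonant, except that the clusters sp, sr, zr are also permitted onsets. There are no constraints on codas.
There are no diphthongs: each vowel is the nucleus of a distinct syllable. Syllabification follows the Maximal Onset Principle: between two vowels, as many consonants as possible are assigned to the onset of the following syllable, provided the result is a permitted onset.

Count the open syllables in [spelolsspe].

2

Vowels present: e, o, e; each is a nucleus, giving 3 syllables.
Between /e/ (V1) and /o/ (V2): /l/ is a single consonant, so it becomes the next onset.
Between /o/ (V2) and /e/ (V3): /lssp/; trying suffixes from longest down, /sp/ is the first permitted one, so coda /ls/ | onset /sp/.
So the parse is spe.lols.spe.
Classifying each syllable: /spe/ (open), /lols/ (closed), /spe/ (open).
Open syllables: 2.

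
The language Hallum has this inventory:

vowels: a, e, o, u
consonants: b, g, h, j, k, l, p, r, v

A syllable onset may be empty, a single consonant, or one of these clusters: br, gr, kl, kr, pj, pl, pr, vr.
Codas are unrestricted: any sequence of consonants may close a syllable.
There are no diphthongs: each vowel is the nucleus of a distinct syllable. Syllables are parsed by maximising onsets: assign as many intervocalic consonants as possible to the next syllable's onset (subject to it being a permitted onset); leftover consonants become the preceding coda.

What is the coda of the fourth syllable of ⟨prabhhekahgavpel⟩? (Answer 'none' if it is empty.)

The vowels are a, e, a, a, e — 5 nuclei, so 5 syllables.
/a…e/ gap (V1→V2): /bhh/; trying suffixes from longest down, /h/ is the first permitted one, so coda /bh/ | onset /h/.
/e…a/ gap (V2→V3): /k/ is a single consonant, so it becomes the next onset.
/a…a/ gap (V3→V4): /hg/ — longest licit onset from the right is /g/, leaving /h/ as coda.
/a…e/ gap (V4→V5): /vp/; trying suffixes from longest down, /p/ is the first permitted one, so coda /v/ | onset /p/.
Result: prabh.he.kah.gav.pel.
Syllable 4 is /gav/: onset /g/, nucleus /a/, coda /v/.

v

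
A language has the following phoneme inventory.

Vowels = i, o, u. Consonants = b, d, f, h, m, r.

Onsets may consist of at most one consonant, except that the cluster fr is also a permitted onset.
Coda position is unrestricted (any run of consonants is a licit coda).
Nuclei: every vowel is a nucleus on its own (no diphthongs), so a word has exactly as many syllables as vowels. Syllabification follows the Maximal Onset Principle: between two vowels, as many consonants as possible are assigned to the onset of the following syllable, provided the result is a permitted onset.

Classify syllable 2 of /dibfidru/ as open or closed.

The vowels are i, i, u — 3 nuclei, so 3 syllables.
Between /i/ (V1) and /i/ (V2): cluster /bf/ — the longest permitted-onset suffix is /f/; onset = /f/, preceding coda = /b/.
Between /i/ (V2) and /u/ (V3): /dr/; trying suffixes from longest down, /r/ is the first permitted one, so coda /d/ | onset /r/.
Putting it together: dib.fid.ru.
Syllable 2 is /fid/ with coda /d/, so it is closed.

closed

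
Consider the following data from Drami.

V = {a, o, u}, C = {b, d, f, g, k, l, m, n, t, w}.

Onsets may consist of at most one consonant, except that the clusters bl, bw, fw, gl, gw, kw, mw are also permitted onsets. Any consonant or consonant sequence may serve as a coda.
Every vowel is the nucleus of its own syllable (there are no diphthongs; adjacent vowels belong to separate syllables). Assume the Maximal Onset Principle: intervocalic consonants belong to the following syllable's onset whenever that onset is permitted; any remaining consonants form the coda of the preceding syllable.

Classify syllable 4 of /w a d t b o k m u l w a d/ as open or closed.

Vowels present: a, o, u, a; each is a nucleus, giving 4 syllables.
σ1/σ2 boundary: cluster /dtb/ — the longest permitted-onset suffix is /b/; onset = /b/, preceding coda = /dt/.
σ2/σ3 boundary: /km/ splits as /k/ + /m/ (/m/ is the longest suffix that is a licit onset).
σ3/σ4 boundary: /lw/; trying suffixes from longest down, /w/ is the first permitted one, so coda /l/ | onset /w/.
So the parse is wadt.bok.mul.wad.
Syllable 4 is /wad/ with coda /d/, so it is closed.

closed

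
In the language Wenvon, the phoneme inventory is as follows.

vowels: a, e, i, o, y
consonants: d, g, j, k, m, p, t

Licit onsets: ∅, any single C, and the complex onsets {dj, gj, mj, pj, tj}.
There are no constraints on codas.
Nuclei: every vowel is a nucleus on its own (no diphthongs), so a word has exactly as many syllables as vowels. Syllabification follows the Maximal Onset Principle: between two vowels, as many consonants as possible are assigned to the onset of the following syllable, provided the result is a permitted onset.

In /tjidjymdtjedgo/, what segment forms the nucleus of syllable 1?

The vowels are i, y, e, o — 4 nuclei, so 4 syllables.
The first nucleus (vowel 1 from the left) is /i/.

i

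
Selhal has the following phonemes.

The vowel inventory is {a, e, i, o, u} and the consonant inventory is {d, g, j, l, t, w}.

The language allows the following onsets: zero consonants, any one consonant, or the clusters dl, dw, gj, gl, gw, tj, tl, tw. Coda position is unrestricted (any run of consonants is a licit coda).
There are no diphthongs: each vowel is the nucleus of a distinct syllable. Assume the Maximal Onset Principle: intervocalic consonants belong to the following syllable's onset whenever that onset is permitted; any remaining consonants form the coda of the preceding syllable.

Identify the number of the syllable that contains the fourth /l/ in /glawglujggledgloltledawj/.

Vowels present: a, u, e, o, e, a; each is a nucleus, giving 6 syllables.
Between /a/ (V1) and /u/ (V2): cluster /wgl/ — the longest permitted-onset suffix is /gl/; onset = /gl/, preceding coda = /w/.
Between /u/ (V2) and /e/ (V3): cluster /jggl/ — the longest permitted-onset suffix is /gl/; onset = /gl/, preceding coda = /jg/.
Between /e/ (V3) and /o/ (V4): /dgl/ — longest licit onset from the right is /gl/, leaving /d/ as coda.
Between /o/ (V4) and /e/ (V5): /ltl/; trying suffixes from longest down, /tl/ is the first permitted one, so coda /l/ | onset /tl/.
Between /e/ (V5) and /a/ (V6): /d/ is a single consonant, so it becomes the next onset.
Putting it together: glaw.glujg.gled.glol.tle.dawj.
The fourth /l/ is in the onset of syllable 4 (/glol/).

4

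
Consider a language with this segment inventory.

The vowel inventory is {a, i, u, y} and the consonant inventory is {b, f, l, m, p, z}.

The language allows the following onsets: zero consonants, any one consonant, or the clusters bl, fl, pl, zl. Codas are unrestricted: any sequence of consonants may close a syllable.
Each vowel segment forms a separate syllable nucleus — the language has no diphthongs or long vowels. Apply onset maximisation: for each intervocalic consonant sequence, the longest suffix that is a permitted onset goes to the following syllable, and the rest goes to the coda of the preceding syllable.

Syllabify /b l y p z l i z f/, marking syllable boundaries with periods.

Nuclei (vowels): y, i → 2 syllables.
σ1/σ2 boundary: cluster /pzl/ — the longest permitted-onset suffix is /zl/; onset = /zl/, preceding coda = /p/.

blyp.zlizf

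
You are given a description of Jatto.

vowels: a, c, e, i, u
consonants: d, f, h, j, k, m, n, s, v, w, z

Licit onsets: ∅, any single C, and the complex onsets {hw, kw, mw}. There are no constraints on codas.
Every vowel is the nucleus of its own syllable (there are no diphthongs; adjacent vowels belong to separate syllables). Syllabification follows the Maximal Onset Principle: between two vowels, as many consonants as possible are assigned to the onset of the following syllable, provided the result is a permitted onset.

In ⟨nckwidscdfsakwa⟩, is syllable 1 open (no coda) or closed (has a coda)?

Nuclei (vowels): c, i, c, a, a → 5 syllables.
σ1/σ2 boundary: /kw/ — entire cluster is a permitted onset → onset /kw/, coda ∅.
σ2/σ3 boundary: cluster /ds/ — the longest permitted-onset suffix is /s/; onset = /s/, preceding coda = /d/.
σ3/σ4 boundary: cluster /dfs/ — the longest permitted-onset suffix is /s/; onset = /s/, preceding coda = /df/.
σ4/σ5 boundary: /kw/ is a licit onset in full, so it all attaches to the next syllable.
So the parse is nc.kwid.scdf.sa.kwa.
Syllable 1 is /nc/; it ends in its nucleus with no coda, so it is open.

open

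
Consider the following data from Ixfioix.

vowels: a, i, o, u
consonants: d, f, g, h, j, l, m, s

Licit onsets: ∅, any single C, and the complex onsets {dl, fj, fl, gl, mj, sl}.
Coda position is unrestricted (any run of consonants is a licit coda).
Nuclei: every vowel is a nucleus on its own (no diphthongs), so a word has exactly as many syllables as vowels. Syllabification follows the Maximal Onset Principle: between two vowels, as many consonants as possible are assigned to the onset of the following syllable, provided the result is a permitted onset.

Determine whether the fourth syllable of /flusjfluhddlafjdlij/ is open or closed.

Vowels present: u, u, a, i; each is a nucleus, giving 4 syllables.
σ1/σ2 boundary: /sjfl/; trying suffixes from longest down, /fl/ is the first permitted one, so coda /sj/ | onset /fl/.
σ2/σ3 boundary: /hddl/ splits as /hd/ + /dl/ (/dl/ is the longest suffix that is a licit onset).
σ3/σ4 boundary: cluster /fjdl/ — the longest permitted-onset suffix is /dl/; onset = /dl/, preceding coda = /fj/.
So the parse is flusj.fluhd.dlafj.dlij.
Syllable 4 is /dlij/ with coda /j/, so it is closed.

closed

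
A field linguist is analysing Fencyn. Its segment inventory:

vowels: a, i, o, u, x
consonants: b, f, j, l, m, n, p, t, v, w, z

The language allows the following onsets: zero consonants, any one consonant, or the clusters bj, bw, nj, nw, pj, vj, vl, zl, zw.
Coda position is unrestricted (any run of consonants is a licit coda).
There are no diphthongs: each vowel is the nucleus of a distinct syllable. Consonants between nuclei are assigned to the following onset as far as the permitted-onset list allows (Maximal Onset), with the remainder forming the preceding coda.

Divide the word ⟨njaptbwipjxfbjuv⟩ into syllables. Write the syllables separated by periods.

Nuclei (vowels): a, i, x, u → 4 syllables.
σ1/σ2 boundary: cluster /ptbw/ — the longest permitted-onset suffix is /bw/; onset = /bw/, preceding coda = /pt/.
σ2/σ3 boundary: cluster /pj/ — /pj/ is itself a permitted onset, so the whole cluster goes right; preceding coda = ∅.
σ3/σ4 boundary: /fbj/; trying suffixes from longest down, /bj/ is the first permitted one, so coda /f/ | onset /bj/.

njapt.bwi.pjxf.bjuv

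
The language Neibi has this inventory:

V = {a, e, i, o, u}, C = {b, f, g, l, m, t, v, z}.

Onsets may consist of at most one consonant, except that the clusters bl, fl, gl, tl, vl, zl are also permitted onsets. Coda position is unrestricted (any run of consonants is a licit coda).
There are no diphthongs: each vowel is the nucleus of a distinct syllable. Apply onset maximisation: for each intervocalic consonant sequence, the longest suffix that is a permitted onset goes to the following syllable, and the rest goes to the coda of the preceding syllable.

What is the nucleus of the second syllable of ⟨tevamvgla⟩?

a

Nuclei (vowels): e, a, a → 3 syllables.
The second nucleus (vowel 2 from the left) is /a/.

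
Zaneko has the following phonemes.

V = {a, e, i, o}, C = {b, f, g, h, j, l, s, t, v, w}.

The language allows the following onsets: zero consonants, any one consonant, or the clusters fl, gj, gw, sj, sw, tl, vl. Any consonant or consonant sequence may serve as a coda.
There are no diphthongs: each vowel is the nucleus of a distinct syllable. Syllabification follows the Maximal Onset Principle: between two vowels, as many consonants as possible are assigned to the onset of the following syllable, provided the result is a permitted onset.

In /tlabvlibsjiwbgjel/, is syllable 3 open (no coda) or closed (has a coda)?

The vowels are a, i, i, e — 4 nuclei, so 4 syllables.
σ1/σ2 boundary: /bvl/ — longest licit onset from the right is /vl/, leaving /b/ as coda.
σ2/σ3 boundary: /bsj/ — longest licit onset from the right is /sj/, leaving /b/ as coda.
σ3/σ4 boundary: cluster /wbgj/ — the longest permitted-onset suffix is /gj/; onset = /gj/, preceding coda = /wb/.
Result: tlab.vlib.sjiwb.gjel.
Syllable 3 is /sjiwb/ with coda /wb/, so it is closed.

closed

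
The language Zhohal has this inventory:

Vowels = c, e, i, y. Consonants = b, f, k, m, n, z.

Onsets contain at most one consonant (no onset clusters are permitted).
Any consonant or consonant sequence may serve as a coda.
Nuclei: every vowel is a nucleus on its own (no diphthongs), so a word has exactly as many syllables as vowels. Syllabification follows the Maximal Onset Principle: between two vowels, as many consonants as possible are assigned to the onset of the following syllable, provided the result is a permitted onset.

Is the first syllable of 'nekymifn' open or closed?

Vowels present: e, y, i; each is a nucleus, giving 3 syllables.
V1 /e/ – V2 /y/: just /k/ — single C goes to the following onset.
V2 /y/ – V3 /i/: just /m/ — single C goes to the following onset.
So the parse is ne.ky.mifn.
Syllable 1 is /ne/; it ends in its nucleus with no coda, so it is open.

open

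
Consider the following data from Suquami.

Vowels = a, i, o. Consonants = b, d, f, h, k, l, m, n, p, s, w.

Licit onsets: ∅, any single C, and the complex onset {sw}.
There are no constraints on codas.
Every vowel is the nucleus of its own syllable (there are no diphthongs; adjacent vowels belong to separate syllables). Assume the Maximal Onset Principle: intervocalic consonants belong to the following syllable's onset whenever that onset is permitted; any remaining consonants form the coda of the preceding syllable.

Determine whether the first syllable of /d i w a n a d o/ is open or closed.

Nuclei (vowels): i, a, a, o → 4 syllables.
V1 /i/ – V2 /a/: /w/ is a single consonant, so it becomes the next onset.
V2 /a/ – V3 /a/: /n/ is a single consonant, so it becomes the next onset.
V3 /a/ – V4 /o/: just /d/ — single C goes to the following onset.
Putting it together: di.wa.na.do.
Syllable 1 is /di/; it ends in its nucleus with no coda, so it is open.

open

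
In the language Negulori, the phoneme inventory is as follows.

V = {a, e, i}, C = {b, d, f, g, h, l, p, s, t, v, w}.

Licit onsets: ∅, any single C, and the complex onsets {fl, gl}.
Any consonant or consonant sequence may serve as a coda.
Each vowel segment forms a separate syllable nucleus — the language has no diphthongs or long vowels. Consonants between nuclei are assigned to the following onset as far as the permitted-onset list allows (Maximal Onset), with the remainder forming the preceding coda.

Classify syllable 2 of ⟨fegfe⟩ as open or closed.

Vowels present: e, e; each is a nucleus, giving 2 syllables.
/e…e/ gap (V1→V2): /gf/; trying suffixes from longest down, /f/ is the first permitted one, so coda /g/ | onset /f/.
Syllabification: feg.fe.
Syllable 2 is /fe/; it ends in its nucleus with no coda, so it is open.

open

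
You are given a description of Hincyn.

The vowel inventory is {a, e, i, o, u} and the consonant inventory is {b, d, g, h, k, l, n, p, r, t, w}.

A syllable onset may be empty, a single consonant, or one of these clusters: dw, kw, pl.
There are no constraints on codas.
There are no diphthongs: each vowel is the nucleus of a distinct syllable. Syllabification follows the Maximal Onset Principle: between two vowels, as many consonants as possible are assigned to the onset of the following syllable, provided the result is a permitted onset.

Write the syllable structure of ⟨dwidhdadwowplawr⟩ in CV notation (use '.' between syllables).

CCVCC.CV.CCVC.CCVCC

Nuclei (vowels): i, a, o, a → 4 syllables.
/i…a/ gap (V1→V2): /dhd/ splits as /dh/ + /d/ (/d/ is the longest suffix that is a licit onset).
/a…o/ gap (V2→V3): /dw/ is a licit onset in full, so it all attaches to the next syllable.
/o…a/ gap (V3→V4): cluster /wpl/ — the longest permitted-onset suffix is /pl/; onset = /pl/, preceding coda = /w/.
Syllabification: dwidh.da.dwow.plawr.
Mapping each syllable to C/V: /dwidh/ → CCVCC, /da/ → CV, /dwow/ → CCVC, /plawr/ → CCVCC.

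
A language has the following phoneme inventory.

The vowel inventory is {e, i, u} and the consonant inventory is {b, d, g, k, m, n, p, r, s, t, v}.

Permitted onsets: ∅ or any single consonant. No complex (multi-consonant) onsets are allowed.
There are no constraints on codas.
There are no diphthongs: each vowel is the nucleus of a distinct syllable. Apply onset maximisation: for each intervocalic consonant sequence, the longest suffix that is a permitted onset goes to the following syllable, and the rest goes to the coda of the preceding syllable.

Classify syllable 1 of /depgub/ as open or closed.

Nuclei (vowels): e, u → 2 syllables.
V1 /e/ – V2 /u/: /pg/; trying suffixes from longest down, /g/ is the first permitted one, so coda /p/ | onset /g/.
Putting it together: dep.gub.
Syllable 1 is /dep/ with coda /p/, so it is closed.

closed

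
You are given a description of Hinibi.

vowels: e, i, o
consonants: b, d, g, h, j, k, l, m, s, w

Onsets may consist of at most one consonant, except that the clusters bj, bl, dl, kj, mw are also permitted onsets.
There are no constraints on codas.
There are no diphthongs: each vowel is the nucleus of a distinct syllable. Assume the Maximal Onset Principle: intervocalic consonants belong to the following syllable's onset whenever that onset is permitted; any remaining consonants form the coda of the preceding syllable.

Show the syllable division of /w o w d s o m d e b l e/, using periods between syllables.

Vowels present: o, o, e, e; each is a nucleus, giving 4 syllables.
Between /o/ (V1) and /o/ (V2): /wds/ splits as /wd/ + /s/ (/s/ is the longest suffix that is a licit onset).
Between /o/ (V2) and /e/ (V3): /md/; trying suffixes from longest down, /d/ is the first permitted one, so coda /m/ | onset /d/.
Between /e/ (V3) and /e/ (V4): /bl/ — entire cluster is a permitted onset → onset /bl/, coda ∅.

wowd.som.de.ble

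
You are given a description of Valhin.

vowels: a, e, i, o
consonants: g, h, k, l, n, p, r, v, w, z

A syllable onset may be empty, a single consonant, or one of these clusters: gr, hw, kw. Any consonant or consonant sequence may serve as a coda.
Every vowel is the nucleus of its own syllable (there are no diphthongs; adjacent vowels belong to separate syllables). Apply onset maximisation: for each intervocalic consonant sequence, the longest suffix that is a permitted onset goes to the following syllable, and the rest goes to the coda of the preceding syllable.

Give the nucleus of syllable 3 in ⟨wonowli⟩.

i

Vowels present: o, o, i; each is a nucleus, giving 3 syllables.
The third nucleus (vowel 3 from the left) is /i/.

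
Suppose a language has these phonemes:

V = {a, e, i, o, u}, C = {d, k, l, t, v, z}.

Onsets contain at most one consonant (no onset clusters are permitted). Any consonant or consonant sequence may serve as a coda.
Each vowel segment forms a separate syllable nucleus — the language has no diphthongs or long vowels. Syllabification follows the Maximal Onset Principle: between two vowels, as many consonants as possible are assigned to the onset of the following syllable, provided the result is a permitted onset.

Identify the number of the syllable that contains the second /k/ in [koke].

The vowels are o, e — 2 nuclei, so 2 syllables.
V1 /o/ – V2 /e/: /k/ is a single consonant, so it becomes the next onset.
Result: ko.ke.
The second /k/ is in the onset of syllable 2 (/ke/).

2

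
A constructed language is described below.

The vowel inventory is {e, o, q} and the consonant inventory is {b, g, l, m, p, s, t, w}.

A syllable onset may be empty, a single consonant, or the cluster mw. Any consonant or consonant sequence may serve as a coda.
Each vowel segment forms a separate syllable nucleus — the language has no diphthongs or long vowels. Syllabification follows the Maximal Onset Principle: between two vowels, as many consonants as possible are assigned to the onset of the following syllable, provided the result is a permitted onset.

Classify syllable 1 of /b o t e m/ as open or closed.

The vowels are o, e — 2 nuclei, so 2 syllables.
V1 /o/ – V2 /e/: /t/ is a single consonant, so it becomes the next onset.
So the parse is bo.tem.
Syllable 1 is /bo/; it ends in its nucleus with no coda, so it is open.

open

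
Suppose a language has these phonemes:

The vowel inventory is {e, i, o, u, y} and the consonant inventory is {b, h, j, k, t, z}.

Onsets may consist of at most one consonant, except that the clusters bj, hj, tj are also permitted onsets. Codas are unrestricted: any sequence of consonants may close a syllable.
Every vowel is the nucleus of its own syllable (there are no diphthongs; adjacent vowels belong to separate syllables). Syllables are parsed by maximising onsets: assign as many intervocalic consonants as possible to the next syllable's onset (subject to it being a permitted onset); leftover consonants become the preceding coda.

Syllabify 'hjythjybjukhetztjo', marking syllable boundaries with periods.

Vowels present: y, y, u, e, o; each is a nucleus, giving 5 syllables.
/y…y/ gap (V1→V2): /thj/; trying suffixes from longest down, /hj/ is the first permitted one, so coda /t/ | onset /hj/.
/y…u/ gap (V2→V3): /bj/ — entire cluster is a permitted onset → onset /bj/, coda ∅.
/u…e/ gap (V3→V4): cluster /kh/ — the longest permitted-onset suffix is /h/; onset = /h/, preceding coda = /k/.
/e…o/ gap (V4→V5): /tztj/; trying suffixes from longest down, /tj/ is the first permitted one, so coda /tz/ | onset /tj/.

hjyt.hjy.bjuk.hetz.tjo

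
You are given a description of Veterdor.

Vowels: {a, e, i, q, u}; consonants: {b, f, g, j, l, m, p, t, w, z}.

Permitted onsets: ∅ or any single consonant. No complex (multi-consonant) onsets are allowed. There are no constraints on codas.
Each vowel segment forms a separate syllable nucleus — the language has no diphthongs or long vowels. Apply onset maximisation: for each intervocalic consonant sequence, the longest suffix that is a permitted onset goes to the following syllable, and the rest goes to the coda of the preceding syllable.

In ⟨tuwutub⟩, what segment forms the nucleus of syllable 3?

u

The vowels are u, u, u — 3 nuclei, so 3 syllables.
The third nucleus (vowel 3 from the left) is /u/.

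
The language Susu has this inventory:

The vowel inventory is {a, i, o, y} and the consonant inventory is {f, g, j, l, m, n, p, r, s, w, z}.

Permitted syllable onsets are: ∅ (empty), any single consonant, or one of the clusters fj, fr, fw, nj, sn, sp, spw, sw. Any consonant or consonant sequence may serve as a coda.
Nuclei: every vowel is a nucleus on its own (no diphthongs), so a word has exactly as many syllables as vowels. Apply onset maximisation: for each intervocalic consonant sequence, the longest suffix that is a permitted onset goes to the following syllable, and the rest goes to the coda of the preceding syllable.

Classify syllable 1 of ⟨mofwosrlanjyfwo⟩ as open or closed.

The vowels are o, o, a, y, o — 5 nuclei, so 5 syllables.
/o…o/ gap (V1→V2): /fw/ — entire cluster is a permitted onset → onset /fw/, coda ∅.
/o…a/ gap (V2→V3): /srl/ splits as /sr/ + /l/ (/l/ is the longest suffix that is a licit onset).
/a…y/ gap (V3→V4): cluster /nj/ — /nj/ is itself a permitted onset, so the whole cluster goes right; preceding coda = ∅.
/y…o/ gap (V4→V5): /fw/ is a licit onset in full, so it all attaches to the next syllable.
Syllabification: mo.fwosr.la.njy.fwo.
Syllable 1 is /mo/; it ends in its nucleus with no coda, so it is open.

open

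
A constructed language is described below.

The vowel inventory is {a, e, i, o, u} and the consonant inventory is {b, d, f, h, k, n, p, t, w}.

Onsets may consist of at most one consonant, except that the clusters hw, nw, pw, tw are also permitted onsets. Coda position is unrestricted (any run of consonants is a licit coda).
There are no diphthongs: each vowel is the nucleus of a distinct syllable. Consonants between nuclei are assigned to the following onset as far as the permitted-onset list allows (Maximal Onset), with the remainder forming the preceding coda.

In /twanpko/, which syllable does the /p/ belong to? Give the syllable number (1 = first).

1

Vowels present: a, o; each is a nucleus, giving 2 syllables.
σ1/σ2 boundary: /npk/ splits as /np/ + /k/ (/k/ is the longest suffix that is a licit onset).
Syllabification: twanp.ko.
The /p/ is in the coda of syllable 1 (/twanp/).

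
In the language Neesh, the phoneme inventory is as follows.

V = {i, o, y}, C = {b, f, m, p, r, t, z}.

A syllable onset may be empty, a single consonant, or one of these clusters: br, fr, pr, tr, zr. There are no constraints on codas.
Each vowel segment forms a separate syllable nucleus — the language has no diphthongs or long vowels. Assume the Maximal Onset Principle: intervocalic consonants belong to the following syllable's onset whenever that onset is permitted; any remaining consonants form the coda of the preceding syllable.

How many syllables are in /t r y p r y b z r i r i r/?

4

Vowels present: y, y, i, i; each is a nucleus, giving 4 syllables.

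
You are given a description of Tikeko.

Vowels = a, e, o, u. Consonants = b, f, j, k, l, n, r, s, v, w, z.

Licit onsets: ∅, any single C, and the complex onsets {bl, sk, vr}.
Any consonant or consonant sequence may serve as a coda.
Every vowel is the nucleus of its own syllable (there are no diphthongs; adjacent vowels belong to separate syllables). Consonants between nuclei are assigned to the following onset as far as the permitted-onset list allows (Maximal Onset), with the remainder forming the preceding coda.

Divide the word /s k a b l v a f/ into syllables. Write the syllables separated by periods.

Nuclei (vowels): a, a → 2 syllables.
/a…a/ gap (V1→V2): /blv/; trying suffixes from longest down, /v/ is the first permitted one, so coda /bl/ | onset /v/.

skabl.vaf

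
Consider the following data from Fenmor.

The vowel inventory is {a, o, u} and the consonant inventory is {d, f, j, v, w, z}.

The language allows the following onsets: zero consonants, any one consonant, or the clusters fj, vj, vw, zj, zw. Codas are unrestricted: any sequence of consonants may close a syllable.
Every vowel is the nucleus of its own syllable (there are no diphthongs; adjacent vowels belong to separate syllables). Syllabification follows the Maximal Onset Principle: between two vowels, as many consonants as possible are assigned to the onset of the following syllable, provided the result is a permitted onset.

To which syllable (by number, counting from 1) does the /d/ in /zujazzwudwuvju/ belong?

3

Nuclei (vowels): u, a, u, u, u → 5 syllables.
σ1/σ2 boundary: /j/ is a single consonant, so it becomes the next onset.
σ2/σ3 boundary: /zzw/; trying suffixes from longest down, /zw/ is the first permitted one, so coda /z/ | onset /zw/.
σ3/σ4 boundary: cluster /dw/ — the longest permitted-onset suffix is /w/; onset = /w/, preceding coda = /d/.
σ4/σ5 boundary: cluster /vj/ — /vj/ is itself a permitted onset, so the whole cluster goes right; preceding coda = ∅.
Syllabification: zu.jaz.zwud.wu.vju.
The /d/ is in the coda of syllable 3 (/zwud/).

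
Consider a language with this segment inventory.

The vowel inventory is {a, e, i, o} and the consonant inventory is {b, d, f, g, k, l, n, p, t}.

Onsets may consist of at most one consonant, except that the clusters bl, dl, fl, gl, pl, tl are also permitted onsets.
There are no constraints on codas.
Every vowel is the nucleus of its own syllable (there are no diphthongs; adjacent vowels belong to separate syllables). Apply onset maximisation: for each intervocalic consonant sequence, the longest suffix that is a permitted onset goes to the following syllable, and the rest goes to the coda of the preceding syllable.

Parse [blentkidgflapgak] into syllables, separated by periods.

blent.kidg.flap.gak

Vowels present: e, i, a, a; each is a nucleus, giving 4 syllables.
V1 /e/ – V2 /i/: /ntk/ — longest licit onset from the right is /k/, leaving /nt/ as coda.
V2 /i/ – V3 /a/: /dgfl/; trying suffixes from longest down, /fl/ is the first permitted one, so coda /dg/ | onset /fl/.
V3 /a/ – V4 /a/: /pg/; trying suffixes from longest down, /g/ is the first permitted one, so coda /p/ | onset /g/.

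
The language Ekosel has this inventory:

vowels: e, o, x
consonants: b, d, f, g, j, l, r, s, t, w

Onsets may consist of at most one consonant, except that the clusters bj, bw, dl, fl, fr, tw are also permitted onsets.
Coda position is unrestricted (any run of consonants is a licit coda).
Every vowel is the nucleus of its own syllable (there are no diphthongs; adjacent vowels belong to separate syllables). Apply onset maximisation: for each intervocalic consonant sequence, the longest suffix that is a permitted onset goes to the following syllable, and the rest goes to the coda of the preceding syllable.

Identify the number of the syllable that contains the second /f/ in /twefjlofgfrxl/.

The vowels are e, o, x — 3 nuclei, so 3 syllables.
/e…o/ gap (V1→V2): cluster /fjl/ — the longest permitted-onset suffix is /l/; onset = /l/, preceding coda = /fj/.
/o…x/ gap (V2→V3): /fgfr/ splits as /fg/ + /fr/ (/fr/ is the longest suffix that is a licit onset).
Result: twefj.lofg.frxl.
The second /f/ is in the coda of syllable 2 (/lofg/).

2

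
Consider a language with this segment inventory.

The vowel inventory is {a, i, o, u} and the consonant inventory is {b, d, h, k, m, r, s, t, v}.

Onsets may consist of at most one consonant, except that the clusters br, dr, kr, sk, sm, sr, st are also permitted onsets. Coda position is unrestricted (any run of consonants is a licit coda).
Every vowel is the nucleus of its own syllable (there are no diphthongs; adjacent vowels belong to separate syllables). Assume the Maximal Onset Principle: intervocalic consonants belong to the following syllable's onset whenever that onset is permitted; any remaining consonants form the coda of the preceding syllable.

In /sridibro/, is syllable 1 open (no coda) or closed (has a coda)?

The vowels are i, i, o — 3 nuclei, so 3 syllables.
Between /i/ (V1) and /i/ (V2): /d/ is a single consonant, so it becomes the next onset.
Between /i/ (V2) and /o/ (V3): /br/ — entire cluster is a permitted onset → onset /br/, coda ∅.
Result: sri.di.bro.
Syllable 1 is /sri/; it ends in its nucleus with no coda, so it is open.

open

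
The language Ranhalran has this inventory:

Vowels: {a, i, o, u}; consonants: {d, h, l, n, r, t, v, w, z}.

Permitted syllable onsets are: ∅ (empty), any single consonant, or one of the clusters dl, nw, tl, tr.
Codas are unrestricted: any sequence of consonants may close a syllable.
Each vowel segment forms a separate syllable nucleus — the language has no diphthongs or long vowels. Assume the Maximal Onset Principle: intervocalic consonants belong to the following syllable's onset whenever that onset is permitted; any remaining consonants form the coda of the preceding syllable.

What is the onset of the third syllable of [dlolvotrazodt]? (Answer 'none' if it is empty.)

tr

Vowels present: o, o, a, o; each is a nucleus, giving 4 syllables.
Between /o/ (V1) and /o/ (V2): /lv/ splits as /l/ + /v/ (/v/ is the longest suffix that is a licit onset).
Between /o/ (V2) and /a/ (V3): cluster /tr/ — /tr/ is itself a permitted onset, so the whole cluster goes right; preceding coda = ∅.
Between /a/ (V3) and /o/ (V4): /z/ → onset of the next syllable (single consonants are always licit onsets).
So the parse is dlol.vo.tra.zodt.
Syllable 3 is /tra/: onset /tr/, nucleus /a/, coda ∅.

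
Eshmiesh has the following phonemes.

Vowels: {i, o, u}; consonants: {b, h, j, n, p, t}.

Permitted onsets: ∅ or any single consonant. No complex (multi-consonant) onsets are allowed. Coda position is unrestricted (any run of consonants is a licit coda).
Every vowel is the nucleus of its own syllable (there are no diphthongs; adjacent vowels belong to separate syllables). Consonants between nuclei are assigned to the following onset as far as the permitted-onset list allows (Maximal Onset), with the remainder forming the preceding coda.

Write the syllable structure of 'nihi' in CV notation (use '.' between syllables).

CV.CV

Nuclei (vowels): i, i → 2 syllables.
V1 /i/ – V2 /i/: just /h/ — single C goes to the following onset.
So the parse is ni.hi.
Mapping each syllable to C/V: /ni/ → CV, /hi/ → CV.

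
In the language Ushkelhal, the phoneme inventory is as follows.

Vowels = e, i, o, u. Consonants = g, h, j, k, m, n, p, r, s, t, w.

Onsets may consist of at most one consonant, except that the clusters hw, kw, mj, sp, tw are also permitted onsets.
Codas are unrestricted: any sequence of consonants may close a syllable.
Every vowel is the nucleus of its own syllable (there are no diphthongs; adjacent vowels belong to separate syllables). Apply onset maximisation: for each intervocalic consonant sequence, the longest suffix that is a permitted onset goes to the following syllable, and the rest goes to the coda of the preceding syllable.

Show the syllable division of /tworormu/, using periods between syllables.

The vowels are o, o, u — 3 nuclei, so 3 syllables.
Between /o/ (V1) and /o/ (V2): /r/ is a single consonant, so it becomes the next onset.
Between /o/ (V2) and /u/ (V3): /rm/; trying suffixes from longest down, /m/ is the first permitted one, so coda /r/ | onset /m/.

two.ror.mu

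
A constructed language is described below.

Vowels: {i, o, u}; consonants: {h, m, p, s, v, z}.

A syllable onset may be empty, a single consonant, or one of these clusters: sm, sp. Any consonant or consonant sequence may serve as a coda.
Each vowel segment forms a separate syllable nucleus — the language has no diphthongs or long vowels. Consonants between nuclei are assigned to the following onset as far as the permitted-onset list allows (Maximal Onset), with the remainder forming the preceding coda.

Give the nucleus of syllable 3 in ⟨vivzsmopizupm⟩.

i

Vowels present: i, o, i, u; each is a nucleus, giving 4 syllables.
The third nucleus (vowel 3 from the left) is /i/.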